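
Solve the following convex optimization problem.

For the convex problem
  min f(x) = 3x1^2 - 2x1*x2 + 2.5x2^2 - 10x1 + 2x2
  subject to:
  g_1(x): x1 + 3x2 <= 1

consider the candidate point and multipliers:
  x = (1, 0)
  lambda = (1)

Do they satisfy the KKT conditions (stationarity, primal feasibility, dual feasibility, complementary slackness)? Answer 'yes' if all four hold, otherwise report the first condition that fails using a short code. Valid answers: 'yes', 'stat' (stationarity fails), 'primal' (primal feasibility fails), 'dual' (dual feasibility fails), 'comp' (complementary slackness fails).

Gradient of f: grad f(x) = Q x + c = (-4, 0)
Constraint values g_i(x) = a_i^T x - b_i:
  g_1((1, 0)) = 0
Stationarity residual: grad f(x) + sum_i lambda_i a_i = (-3, 3)
  -> stationarity FAILS
Primal feasibility (all g_i <= 0): OK
Dual feasibility (all lambda_i >= 0): OK
Complementary slackness (lambda_i * g_i(x) = 0 for all i): OK

Verdict: the first failing condition is stationarity -> stat.

stat


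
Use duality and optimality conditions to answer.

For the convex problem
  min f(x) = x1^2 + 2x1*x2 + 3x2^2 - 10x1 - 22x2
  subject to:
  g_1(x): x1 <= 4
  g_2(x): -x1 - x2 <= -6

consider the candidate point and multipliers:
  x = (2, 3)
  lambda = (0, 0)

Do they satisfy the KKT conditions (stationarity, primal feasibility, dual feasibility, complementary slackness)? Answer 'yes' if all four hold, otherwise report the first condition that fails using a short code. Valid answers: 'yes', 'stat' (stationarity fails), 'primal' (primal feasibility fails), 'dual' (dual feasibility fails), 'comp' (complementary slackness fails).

Gradient of f: grad f(x) = Q x + c = (0, 0)
Constraint values g_i(x) = a_i^T x - b_i:
  g_1((2, 3)) = -2
  g_2((2, 3)) = 1
Stationarity residual: grad f(x) + sum_i lambda_i a_i = (0, 0)
  -> stationarity OK
Primal feasibility (all g_i <= 0): FAILS
Dual feasibility (all lambda_i >= 0): OK
Complementary slackness (lambda_i * g_i(x) = 0 for all i): OK

Verdict: the first failing condition is primal_feasibility -> primal.

primal


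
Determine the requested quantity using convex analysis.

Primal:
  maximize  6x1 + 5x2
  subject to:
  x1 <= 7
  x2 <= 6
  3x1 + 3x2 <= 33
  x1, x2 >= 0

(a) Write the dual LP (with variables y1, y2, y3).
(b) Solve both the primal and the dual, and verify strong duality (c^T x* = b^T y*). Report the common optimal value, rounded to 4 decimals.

The standard primal-dual pair for 'max c^T x s.t. A x <= b, x >= 0' is:
  Dual:  min b^T y  s.t.  A^T y >= c,  y >= 0.

So the dual LP is:
  minimize  7y1 + 6y2 + 33y3
  subject to:
    y1 + 3y3 >= 6
    y2 + 3y3 >= 5
    y1, y2, y3 >= 0

Solving the primal: x* = (7, 4).
  primal value c^T x* = 62.
Solving the dual: y* = (1, 0, 1.6667).
  dual value b^T y* = 62.
Strong duality: c^T x* = b^T y*. Confirmed.

62


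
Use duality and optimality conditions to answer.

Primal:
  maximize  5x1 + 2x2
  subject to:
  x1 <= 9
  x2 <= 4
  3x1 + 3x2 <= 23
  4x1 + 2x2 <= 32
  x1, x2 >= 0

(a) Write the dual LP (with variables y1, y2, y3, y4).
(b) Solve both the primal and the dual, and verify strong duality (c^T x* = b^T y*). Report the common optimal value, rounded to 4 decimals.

The standard primal-dual pair for 'max c^T x s.t. A x <= b, x >= 0' is:
  Dual:  min b^T y  s.t.  A^T y >= c,  y >= 0.

So the dual LP is:
  minimize  9y1 + 4y2 + 23y3 + 32y4
  subject to:
    y1 + 3y3 + 4y4 >= 5
    y2 + 3y3 + 2y4 >= 2
    y1, y2, y3, y4 >= 0

Solving the primal: x* = (7.6667, 0).
  primal value c^T x* = 38.3333.
Solving the dual: y* = (0, 0, 1.6667, 0).
  dual value b^T y* = 38.3333.
Strong duality: c^T x* = b^T y*. Confirmed.

38.3333


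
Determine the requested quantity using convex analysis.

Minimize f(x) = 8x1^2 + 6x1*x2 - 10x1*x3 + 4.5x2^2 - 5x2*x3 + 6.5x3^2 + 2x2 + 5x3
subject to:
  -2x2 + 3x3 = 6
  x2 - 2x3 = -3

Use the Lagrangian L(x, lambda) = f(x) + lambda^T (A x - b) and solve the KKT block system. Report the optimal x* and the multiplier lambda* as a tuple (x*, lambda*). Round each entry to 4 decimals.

Form the Lagrangian:
  L(x, lambda) = (1/2) x^T Q x + c^T x + lambda^T (A x - b)
Stationarity (grad_x L = 0): Q x + c + A^T lambda = 0.
Primal feasibility: A x = b.

This gives the KKT block system:
  [ Q   A^T ] [ x     ]   [-c ]
  [ A    0  ] [ lambda ] = [ b ]

Solving the linear system:
  x*      = (1.125, -3, 0)
  lambda* = (-27.75, -37.25)
  f(x*)   = 24.375

x* = (1.125, -3, 0), lambda* = (-27.75, -37.25)


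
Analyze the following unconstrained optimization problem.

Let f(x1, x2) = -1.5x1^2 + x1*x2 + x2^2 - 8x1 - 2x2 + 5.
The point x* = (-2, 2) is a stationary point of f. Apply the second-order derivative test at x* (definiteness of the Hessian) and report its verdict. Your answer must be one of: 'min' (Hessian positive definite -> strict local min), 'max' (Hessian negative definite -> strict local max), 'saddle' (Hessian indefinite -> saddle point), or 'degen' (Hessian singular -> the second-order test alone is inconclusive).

Compute the Hessian H = grad^2 f:
  H = [[-3, 1], [1, 2]]
Verify stationarity: grad f(x*) = H x* + g = (0, 0).
Eigenvalues of H: -3.1926, 2.1926.
Eigenvalues have mixed signs, so H is indefinite -> x* is a saddle point.

saddle


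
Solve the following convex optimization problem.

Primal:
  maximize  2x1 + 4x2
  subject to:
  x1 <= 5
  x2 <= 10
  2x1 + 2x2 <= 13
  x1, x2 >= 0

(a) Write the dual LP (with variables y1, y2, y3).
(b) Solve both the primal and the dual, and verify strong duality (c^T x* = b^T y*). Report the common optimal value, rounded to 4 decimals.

The standard primal-dual pair for 'max c^T x s.t. A x <= b, x >= 0' is:
  Dual:  min b^T y  s.t.  A^T y >= c,  y >= 0.

So the dual LP is:
  minimize  5y1 + 10y2 + 13y3
  subject to:
    y1 + 2y3 >= 2
    y2 + 2y3 >= 4
    y1, y2, y3 >= 0

Solving the primal: x* = (0, 6.5).
  primal value c^T x* = 26.
Solving the dual: y* = (0, 0, 2).
  dual value b^T y* = 26.
Strong duality: c^T x* = b^T y*. Confirmed.

26


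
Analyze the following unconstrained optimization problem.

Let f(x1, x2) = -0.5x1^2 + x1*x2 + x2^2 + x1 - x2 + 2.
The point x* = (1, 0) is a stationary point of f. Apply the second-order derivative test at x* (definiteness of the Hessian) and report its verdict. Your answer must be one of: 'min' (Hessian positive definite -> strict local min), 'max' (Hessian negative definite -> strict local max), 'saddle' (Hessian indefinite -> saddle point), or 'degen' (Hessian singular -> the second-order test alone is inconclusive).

Compute the Hessian H = grad^2 f:
  H = [[-1, 1], [1, 2]]
Verify stationarity: grad f(x*) = H x* + g = (0, 0).
Eigenvalues of H: -1.3028, 2.3028.
Eigenvalues have mixed signs, so H is indefinite -> x* is a saddle point.

saddle


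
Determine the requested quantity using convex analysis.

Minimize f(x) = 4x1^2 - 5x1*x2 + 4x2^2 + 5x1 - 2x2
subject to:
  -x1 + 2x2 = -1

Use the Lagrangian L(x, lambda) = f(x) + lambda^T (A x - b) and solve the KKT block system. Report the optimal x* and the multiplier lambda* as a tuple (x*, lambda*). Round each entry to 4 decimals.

Form the Lagrangian:
  L(x, lambda) = (1/2) x^T Q x + c^T x + lambda^T (A x - b)
Stationarity (grad_x L = 0): Q x + c + A^T lambda = 0.
Primal feasibility: A x = b.

This gives the KKT block system:
  [ Q   A^T ] [ x     ]   [-c ]
  [ A    0  ] [ lambda ] = [ b ]

Solving the linear system:
  x*      = (-0.9, -0.95)
  lambda* = (2.55)
  f(x*)   = -0.025

x* = (-0.9, -0.95), lambda* = (2.55)


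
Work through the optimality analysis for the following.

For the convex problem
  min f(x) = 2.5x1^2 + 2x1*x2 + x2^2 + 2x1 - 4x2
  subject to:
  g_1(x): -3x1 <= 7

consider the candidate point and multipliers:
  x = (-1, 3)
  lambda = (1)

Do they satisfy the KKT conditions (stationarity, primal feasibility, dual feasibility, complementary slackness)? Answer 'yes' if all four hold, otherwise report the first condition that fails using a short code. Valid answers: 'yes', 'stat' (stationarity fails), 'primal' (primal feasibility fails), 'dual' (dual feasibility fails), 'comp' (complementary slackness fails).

Gradient of f: grad f(x) = Q x + c = (3, 0)
Constraint values g_i(x) = a_i^T x - b_i:
  g_1((-1, 3)) = -4
Stationarity residual: grad f(x) + sum_i lambda_i a_i = (0, 0)
  -> stationarity OK
Primal feasibility (all g_i <= 0): OK
Dual feasibility (all lambda_i >= 0): OK
Complementary slackness (lambda_i * g_i(x) = 0 for all i): FAILS

Verdict: the first failing condition is complementary_slackness -> comp.

comp


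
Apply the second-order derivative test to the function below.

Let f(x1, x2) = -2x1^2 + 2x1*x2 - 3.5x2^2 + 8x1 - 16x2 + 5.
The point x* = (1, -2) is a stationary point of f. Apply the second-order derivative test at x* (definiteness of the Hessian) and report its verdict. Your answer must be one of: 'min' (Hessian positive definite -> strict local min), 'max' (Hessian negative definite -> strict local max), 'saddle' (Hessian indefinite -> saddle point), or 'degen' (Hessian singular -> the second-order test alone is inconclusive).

Compute the Hessian H = grad^2 f:
  H = [[-4, 2], [2, -7]]
Verify stationarity: grad f(x*) = H x* + g = (0, 0).
Eigenvalues of H: -8, -3.
Both eigenvalues < 0, so H is negative definite -> x* is a strict local max.

max


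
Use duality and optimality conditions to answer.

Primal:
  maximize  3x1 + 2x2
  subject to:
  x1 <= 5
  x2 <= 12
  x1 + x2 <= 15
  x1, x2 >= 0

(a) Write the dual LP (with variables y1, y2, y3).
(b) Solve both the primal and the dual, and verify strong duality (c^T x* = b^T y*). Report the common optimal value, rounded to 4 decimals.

The standard primal-dual pair for 'max c^T x s.t. A x <= b, x >= 0' is:
  Dual:  min b^T y  s.t.  A^T y >= c,  y >= 0.

So the dual LP is:
  minimize  5y1 + 12y2 + 15y3
  subject to:
    y1 + y3 >= 3
    y2 + y3 >= 2
    y1, y2, y3 >= 0

Solving the primal: x* = (5, 10).
  primal value c^T x* = 35.
Solving the dual: y* = (1, 0, 2).
  dual value b^T y* = 35.
Strong duality: c^T x* = b^T y*. Confirmed.

35


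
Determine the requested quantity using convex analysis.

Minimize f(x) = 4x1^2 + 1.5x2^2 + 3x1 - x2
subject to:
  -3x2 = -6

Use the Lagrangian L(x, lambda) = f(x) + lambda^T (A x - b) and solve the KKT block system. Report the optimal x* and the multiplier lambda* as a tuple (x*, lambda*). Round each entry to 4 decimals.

Form the Lagrangian:
  L(x, lambda) = (1/2) x^T Q x + c^T x + lambda^T (A x - b)
Stationarity (grad_x L = 0): Q x + c + A^T lambda = 0.
Primal feasibility: A x = b.

This gives the KKT block system:
  [ Q   A^T ] [ x     ]   [-c ]
  [ A    0  ] [ lambda ] = [ b ]

Solving the linear system:
  x*      = (-0.375, 2)
  lambda* = (1.6667)
  f(x*)   = 3.4375

x* = (-0.375, 2), lambda* = (1.6667)


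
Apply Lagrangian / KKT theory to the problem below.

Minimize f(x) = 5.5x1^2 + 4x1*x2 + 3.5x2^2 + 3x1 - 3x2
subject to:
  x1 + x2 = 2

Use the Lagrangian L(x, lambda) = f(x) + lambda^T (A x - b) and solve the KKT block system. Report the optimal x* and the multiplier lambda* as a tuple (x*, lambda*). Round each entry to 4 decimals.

Form the Lagrangian:
  L(x, lambda) = (1/2) x^T Q x + c^T x + lambda^T (A x - b)
Stationarity (grad_x L = 0): Q x + c + A^T lambda = 0.
Primal feasibility: A x = b.

This gives the KKT block system:
  [ Q   A^T ] [ x     ]   [-c ]
  [ A    0  ] [ lambda ] = [ b ]

Solving the linear system:
  x*      = (0, 2)
  lambda* = (-11)
  f(x*)   = 8

x* = (0, 2), lambda* = (-11)


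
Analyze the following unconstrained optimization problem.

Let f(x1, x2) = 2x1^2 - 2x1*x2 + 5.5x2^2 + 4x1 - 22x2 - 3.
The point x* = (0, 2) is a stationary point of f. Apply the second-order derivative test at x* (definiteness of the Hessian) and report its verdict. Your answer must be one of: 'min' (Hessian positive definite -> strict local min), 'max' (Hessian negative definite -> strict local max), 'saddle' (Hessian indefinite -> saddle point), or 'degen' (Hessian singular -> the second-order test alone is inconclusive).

Compute the Hessian H = grad^2 f:
  H = [[4, -2], [-2, 11]]
Verify stationarity: grad f(x*) = H x* + g = (0, 0).
Eigenvalues of H: 3.4689, 11.5311.
Both eigenvalues > 0, so H is positive definite -> x* is a strict local min.

min


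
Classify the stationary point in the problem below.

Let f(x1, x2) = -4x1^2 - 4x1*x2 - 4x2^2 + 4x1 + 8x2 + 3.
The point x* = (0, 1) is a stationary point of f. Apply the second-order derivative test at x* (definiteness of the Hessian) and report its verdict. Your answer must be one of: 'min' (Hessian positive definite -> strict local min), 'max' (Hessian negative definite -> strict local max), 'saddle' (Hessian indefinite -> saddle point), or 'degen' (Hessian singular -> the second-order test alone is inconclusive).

Compute the Hessian H = grad^2 f:
  H = [[-8, -4], [-4, -8]]
Verify stationarity: grad f(x*) = H x* + g = (0, 0).
Eigenvalues of H: -12, -4.
Both eigenvalues < 0, so H is negative definite -> x* is a strict local max.

max


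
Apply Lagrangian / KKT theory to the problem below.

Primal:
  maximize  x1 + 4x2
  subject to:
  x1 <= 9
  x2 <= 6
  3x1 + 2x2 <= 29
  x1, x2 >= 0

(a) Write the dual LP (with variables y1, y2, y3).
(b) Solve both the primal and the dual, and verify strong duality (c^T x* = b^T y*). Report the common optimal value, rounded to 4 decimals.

The standard primal-dual pair for 'max c^T x s.t. A x <= b, x >= 0' is:
  Dual:  min b^T y  s.t.  A^T y >= c,  y >= 0.

So the dual LP is:
  minimize  9y1 + 6y2 + 29y3
  subject to:
    y1 + 3y3 >= 1
    y2 + 2y3 >= 4
    y1, y2, y3 >= 0

Solving the primal: x* = (5.6667, 6).
  primal value c^T x* = 29.6667.
Solving the dual: y* = (0, 3.3333, 0.3333).
  dual value b^T y* = 29.6667.
Strong duality: c^T x* = b^T y*. Confirmed.

29.6667


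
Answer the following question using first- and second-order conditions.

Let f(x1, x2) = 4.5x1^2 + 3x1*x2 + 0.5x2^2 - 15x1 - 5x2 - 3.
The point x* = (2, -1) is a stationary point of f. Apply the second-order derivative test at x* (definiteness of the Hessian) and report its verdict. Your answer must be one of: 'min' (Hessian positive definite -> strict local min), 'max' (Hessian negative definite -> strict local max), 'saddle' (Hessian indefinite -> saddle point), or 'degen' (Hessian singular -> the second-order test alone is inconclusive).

Compute the Hessian H = grad^2 f:
  H = [[9, 3], [3, 1]]
Verify stationarity: grad f(x*) = H x* + g = (0, 0).
Eigenvalues of H: 0, 10.
H has a zero eigenvalue (singular; positive semidefinite but not definite), so H is neither positive definite, negative definite, nor indefinite. The second-order test alone is inconclusive -> degen.
(Indeed, f is constant along the null direction of H through x*, so x* is not a strict local extremum.)

degen


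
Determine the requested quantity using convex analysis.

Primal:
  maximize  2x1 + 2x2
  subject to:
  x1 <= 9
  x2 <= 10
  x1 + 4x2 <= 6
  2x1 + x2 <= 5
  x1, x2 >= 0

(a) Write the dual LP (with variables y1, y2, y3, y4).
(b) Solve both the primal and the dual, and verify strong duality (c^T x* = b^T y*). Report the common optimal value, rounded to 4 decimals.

The standard primal-dual pair for 'max c^T x s.t. A x <= b, x >= 0' is:
  Dual:  min b^T y  s.t.  A^T y >= c,  y >= 0.

So the dual LP is:
  minimize  9y1 + 10y2 + 6y3 + 5y4
  subject to:
    y1 + y3 + 2y4 >= 2
    y2 + 4y3 + y4 >= 2
    y1, y2, y3, y4 >= 0

Solving the primal: x* = (2, 1).
  primal value c^T x* = 6.
Solving the dual: y* = (0, 0, 0.2857, 0.8571).
  dual value b^T y* = 6.
Strong duality: c^T x* = b^T y*. Confirmed.

6


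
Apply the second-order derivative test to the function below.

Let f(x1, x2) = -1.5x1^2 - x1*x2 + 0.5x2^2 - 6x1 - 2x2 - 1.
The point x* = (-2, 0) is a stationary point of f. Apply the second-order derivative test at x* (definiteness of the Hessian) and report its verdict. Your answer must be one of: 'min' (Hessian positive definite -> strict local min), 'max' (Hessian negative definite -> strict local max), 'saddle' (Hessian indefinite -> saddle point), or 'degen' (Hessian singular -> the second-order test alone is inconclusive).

Compute the Hessian H = grad^2 f:
  H = [[-3, -1], [-1, 1]]
Verify stationarity: grad f(x*) = H x* + g = (0, 0).
Eigenvalues of H: -3.2361, 1.2361.
Eigenvalues have mixed signs, so H is indefinite -> x* is a saddle point.

saddle


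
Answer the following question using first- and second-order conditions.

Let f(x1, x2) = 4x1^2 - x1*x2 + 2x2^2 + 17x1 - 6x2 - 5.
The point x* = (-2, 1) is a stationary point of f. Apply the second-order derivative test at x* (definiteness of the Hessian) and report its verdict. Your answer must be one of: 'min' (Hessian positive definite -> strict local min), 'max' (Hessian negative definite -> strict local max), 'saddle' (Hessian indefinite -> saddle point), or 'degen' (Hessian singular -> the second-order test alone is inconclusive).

Compute the Hessian H = grad^2 f:
  H = [[8, -1], [-1, 4]]
Verify stationarity: grad f(x*) = H x* + g = (0, 0).
Eigenvalues of H: 3.7639, 8.2361.
Both eigenvalues > 0, so H is positive definite -> x* is a strict local min.

min


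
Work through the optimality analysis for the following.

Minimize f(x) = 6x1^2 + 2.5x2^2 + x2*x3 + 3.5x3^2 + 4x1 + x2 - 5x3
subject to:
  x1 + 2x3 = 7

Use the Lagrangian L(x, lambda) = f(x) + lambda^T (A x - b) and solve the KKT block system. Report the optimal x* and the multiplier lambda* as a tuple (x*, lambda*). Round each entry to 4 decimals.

Form the Lagrangian:
  L(x, lambda) = (1/2) x^T Q x + c^T x + lambda^T (A x - b)
Stationarity (grad_x L = 0): Q x + c + A^T lambda = 0.
Primal feasibility: A x = b.

This gives the KKT block system:
  [ Q   A^T ] [ x     ]   [-c ]
  [ A    0  ] [ lambda ] = [ b ]

Solving the linear system:
  x*      = (0.3869, -0.8613, 3.3066)
  lambda* = (-8.6423)
  f(x*)   = 22.3248

x* = (0.3869, -0.8613, 3.3066), lambda* = (-8.6423)


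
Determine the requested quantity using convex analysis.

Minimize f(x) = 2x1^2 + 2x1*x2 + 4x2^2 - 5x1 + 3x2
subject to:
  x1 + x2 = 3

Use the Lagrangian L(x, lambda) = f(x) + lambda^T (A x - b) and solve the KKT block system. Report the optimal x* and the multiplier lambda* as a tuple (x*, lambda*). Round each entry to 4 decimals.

Form the Lagrangian:
  L(x, lambda) = (1/2) x^T Q x + c^T x + lambda^T (A x - b)
Stationarity (grad_x L = 0): Q x + c + A^T lambda = 0.
Primal feasibility: A x = b.

This gives the KKT block system:
  [ Q   A^T ] [ x     ]   [-c ]
  [ A    0  ] [ lambda ] = [ b ]

Solving the linear system:
  x*      = (3.25, -0.25)
  lambda* = (-7.5)
  f(x*)   = 2.75

x* = (3.25, -0.25), lambda* = (-7.5)


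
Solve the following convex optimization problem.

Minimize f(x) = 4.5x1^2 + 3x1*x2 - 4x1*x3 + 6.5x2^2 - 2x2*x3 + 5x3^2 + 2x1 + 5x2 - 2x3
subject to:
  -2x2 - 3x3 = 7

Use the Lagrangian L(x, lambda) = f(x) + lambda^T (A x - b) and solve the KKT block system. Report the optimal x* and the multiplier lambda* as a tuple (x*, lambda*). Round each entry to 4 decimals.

Form the Lagrangian:
  L(x, lambda) = (1/2) x^T Q x + c^T x + lambda^T (A x - b)
Stationarity (grad_x L = 0): Q x + c + A^T lambda = 0.
Primal feasibility: A x = b.

This gives the KKT block system:
  [ Q   A^T ] [ x     ]   [-c ]
  [ A    0  ] [ lambda ] = [ b ]

Solving the linear system:
  x*      = (-0.5201, -1.1739, -1.5507)
  lambda* = (-4.3597)
  f(x*)   = 13.3549

x* = (-0.5201, -1.1739, -1.5507), lambda* = (-4.3597)


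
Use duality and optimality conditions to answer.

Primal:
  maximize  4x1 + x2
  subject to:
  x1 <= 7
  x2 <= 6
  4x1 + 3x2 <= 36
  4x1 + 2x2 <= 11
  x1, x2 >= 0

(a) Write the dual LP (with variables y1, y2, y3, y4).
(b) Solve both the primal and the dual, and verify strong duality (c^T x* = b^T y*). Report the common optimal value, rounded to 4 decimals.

The standard primal-dual pair for 'max c^T x s.t. A x <= b, x >= 0' is:
  Dual:  min b^T y  s.t.  A^T y >= c,  y >= 0.

So the dual LP is:
  minimize  7y1 + 6y2 + 36y3 + 11y4
  subject to:
    y1 + 4y3 + 4y4 >= 4
    y2 + 3y3 + 2y4 >= 1
    y1, y2, y3, y4 >= 0

Solving the primal: x* = (2.75, 0).
  primal value c^T x* = 11.
Solving the dual: y* = (0, 0, 0, 1).
  dual value b^T y* = 11.
Strong duality: c^T x* = b^T y*. Confirmed.

11


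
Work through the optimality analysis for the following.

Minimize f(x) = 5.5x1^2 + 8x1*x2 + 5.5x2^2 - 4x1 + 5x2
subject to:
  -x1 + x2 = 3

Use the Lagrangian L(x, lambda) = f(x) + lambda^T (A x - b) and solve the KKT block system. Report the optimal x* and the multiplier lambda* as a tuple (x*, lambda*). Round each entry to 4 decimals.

Form the Lagrangian:
  L(x, lambda) = (1/2) x^T Q x + c^T x + lambda^T (A x - b)
Stationarity (grad_x L = 0): Q x + c + A^T lambda = 0.
Primal feasibility: A x = b.

This gives the KKT block system:
  [ Q   A^T ] [ x     ]   [-c ]
  [ A    0  ] [ lambda ] = [ b ]

Solving the linear system:
  x*      = (-1.5263, 1.4737)
  lambda* = (-9)
  f(x*)   = 20.2368

x* = (-1.5263, 1.4737), lambda* = (-9)


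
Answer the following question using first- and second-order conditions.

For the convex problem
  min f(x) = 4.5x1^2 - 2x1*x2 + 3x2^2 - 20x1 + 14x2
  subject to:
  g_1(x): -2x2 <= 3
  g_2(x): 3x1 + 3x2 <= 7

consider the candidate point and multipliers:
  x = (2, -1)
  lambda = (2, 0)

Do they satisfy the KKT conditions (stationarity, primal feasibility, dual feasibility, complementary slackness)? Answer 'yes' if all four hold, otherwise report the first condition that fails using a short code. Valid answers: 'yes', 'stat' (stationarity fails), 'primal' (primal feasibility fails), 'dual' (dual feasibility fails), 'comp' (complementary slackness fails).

Gradient of f: grad f(x) = Q x + c = (0, 4)
Constraint values g_i(x) = a_i^T x - b_i:
  g_1((2, -1)) = -1
  g_2((2, -1)) = -4
Stationarity residual: grad f(x) + sum_i lambda_i a_i = (0, 0)
  -> stationarity OK
Primal feasibility (all g_i <= 0): OK
Dual feasibility (all lambda_i >= 0): OK
Complementary slackness (lambda_i * g_i(x) = 0 for all i): FAILS

Verdict: the first failing condition is complementary_slackness -> comp.

comp


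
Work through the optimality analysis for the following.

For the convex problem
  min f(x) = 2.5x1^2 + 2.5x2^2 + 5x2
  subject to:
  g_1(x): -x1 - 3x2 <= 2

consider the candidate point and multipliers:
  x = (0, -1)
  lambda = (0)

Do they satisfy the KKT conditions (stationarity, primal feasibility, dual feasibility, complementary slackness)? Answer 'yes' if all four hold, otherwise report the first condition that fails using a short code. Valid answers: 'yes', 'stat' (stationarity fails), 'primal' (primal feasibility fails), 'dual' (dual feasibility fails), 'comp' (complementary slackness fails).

Gradient of f: grad f(x) = Q x + c = (0, 0)
Constraint values g_i(x) = a_i^T x - b_i:
  g_1((0, -1)) = 1
Stationarity residual: grad f(x) + sum_i lambda_i a_i = (0, 0)
  -> stationarity OK
Primal feasibility (all g_i <= 0): FAILS
Dual feasibility (all lambda_i >= 0): OK
Complementary slackness (lambda_i * g_i(x) = 0 for all i): OK

Verdict: the first failing condition is primal_feasibility -> primal.

primal


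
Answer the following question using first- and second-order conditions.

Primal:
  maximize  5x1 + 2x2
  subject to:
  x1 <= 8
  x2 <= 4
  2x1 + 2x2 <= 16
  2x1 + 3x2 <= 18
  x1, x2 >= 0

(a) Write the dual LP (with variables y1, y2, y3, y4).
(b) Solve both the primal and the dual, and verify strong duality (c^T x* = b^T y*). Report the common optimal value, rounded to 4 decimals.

The standard primal-dual pair for 'max c^T x s.t. A x <= b, x >= 0' is:
  Dual:  min b^T y  s.t.  A^T y >= c,  y >= 0.

So the dual LP is:
  minimize  8y1 + 4y2 + 16y3 + 18y4
  subject to:
    y1 + 2y3 + 2y4 >= 5
    y2 + 2y3 + 3y4 >= 2
    y1, y2, y3, y4 >= 0

Solving the primal: x* = (8, 0).
  primal value c^T x* = 40.
Solving the dual: y* = (0, 0, 2.5, 0).
  dual value b^T y* = 40.
Strong duality: c^T x* = b^T y*. Confirmed.

40


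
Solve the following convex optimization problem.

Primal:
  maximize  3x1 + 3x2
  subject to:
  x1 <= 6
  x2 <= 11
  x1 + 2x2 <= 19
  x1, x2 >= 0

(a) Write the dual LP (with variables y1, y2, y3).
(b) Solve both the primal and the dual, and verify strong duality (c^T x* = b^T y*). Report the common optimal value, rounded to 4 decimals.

The standard primal-dual pair for 'max c^T x s.t. A x <= b, x >= 0' is:
  Dual:  min b^T y  s.t.  A^T y >= c,  y >= 0.

So the dual LP is:
  minimize  6y1 + 11y2 + 19y3
  subject to:
    y1 + y3 >= 3
    y2 + 2y3 >= 3
    y1, y2, y3 >= 0

Solving the primal: x* = (6, 6.5).
  primal value c^T x* = 37.5.
Solving the dual: y* = (1.5, 0, 1.5).
  dual value b^T y* = 37.5.
Strong duality: c^T x* = b^T y*. Confirmed.

37.5


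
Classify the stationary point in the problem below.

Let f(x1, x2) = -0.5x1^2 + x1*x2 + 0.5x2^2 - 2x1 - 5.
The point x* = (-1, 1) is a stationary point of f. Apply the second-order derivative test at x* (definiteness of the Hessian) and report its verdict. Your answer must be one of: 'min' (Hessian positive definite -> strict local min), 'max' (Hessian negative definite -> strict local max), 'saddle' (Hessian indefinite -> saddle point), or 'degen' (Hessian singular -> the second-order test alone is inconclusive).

Compute the Hessian H = grad^2 f:
  H = [[-1, 1], [1, 1]]
Verify stationarity: grad f(x*) = H x* + g = (0, 0).
Eigenvalues of H: -1.4142, 1.4142.
Eigenvalues have mixed signs, so H is indefinite -> x* is a saddle point.

saddle


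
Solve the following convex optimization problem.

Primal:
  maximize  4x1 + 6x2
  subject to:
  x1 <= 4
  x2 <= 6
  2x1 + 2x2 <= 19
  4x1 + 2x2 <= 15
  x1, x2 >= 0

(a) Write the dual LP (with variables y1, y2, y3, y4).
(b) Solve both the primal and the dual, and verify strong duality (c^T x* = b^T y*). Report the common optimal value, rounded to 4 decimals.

The standard primal-dual pair for 'max c^T x s.t. A x <= b, x >= 0' is:
  Dual:  min b^T y  s.t.  A^T y >= c,  y >= 0.

So the dual LP is:
  minimize  4y1 + 6y2 + 19y3 + 15y4
  subject to:
    y1 + 2y3 + 4y4 >= 4
    y2 + 2y3 + 2y4 >= 6
    y1, y2, y3, y4 >= 0

Solving the primal: x* = (0.75, 6).
  primal value c^T x* = 39.
Solving the dual: y* = (0, 4, 0, 1).
  dual value b^T y* = 39.
Strong duality: c^T x* = b^T y*. Confirmed.

39


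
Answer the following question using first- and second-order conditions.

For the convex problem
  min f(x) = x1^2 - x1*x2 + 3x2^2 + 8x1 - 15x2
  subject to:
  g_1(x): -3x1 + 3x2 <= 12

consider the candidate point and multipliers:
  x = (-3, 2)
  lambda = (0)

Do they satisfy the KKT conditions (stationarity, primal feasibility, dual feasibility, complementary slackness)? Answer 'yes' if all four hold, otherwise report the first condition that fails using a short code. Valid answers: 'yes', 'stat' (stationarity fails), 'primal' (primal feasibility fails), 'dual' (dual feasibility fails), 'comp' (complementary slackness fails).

Gradient of f: grad f(x) = Q x + c = (0, 0)
Constraint values g_i(x) = a_i^T x - b_i:
  g_1((-3, 2)) = 3
Stationarity residual: grad f(x) + sum_i lambda_i a_i = (0, 0)
  -> stationarity OK
Primal feasibility (all g_i <= 0): FAILS
Dual feasibility (all lambda_i >= 0): OK
Complementary slackness (lambda_i * g_i(x) = 0 for all i): OK

Verdict: the first failing condition is primal_feasibility -> primal.

primal


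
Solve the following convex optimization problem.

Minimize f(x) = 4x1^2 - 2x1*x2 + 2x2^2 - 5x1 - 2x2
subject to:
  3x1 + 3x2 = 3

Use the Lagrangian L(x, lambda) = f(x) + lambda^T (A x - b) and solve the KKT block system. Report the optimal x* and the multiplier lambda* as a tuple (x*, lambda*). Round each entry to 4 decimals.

Form the Lagrangian:
  L(x, lambda) = (1/2) x^T Q x + c^T x + lambda^T (A x - b)
Stationarity (grad_x L = 0): Q x + c + A^T lambda = 0.
Primal feasibility: A x = b.

This gives the KKT block system:
  [ Q   A^T ] [ x     ]   [-c ]
  [ A    0  ] [ lambda ] = [ b ]

Solving the linear system:
  x*      = (0.5625, 0.4375)
  lambda* = (0.4583)
  f(x*)   = -2.5312

x* = (0.5625, 0.4375), lambda* = (0.4583)


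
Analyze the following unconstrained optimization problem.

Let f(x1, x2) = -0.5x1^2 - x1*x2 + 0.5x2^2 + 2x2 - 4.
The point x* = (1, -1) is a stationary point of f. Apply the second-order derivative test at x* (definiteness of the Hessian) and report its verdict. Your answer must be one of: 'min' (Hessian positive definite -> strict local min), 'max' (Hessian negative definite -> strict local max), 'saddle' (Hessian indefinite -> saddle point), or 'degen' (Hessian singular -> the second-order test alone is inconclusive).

Compute the Hessian H = grad^2 f:
  H = [[-1, -1], [-1, 1]]
Verify stationarity: grad f(x*) = H x* + g = (0, 0).
Eigenvalues of H: -1.4142, 1.4142.
Eigenvalues have mixed signs, so H is indefinite -> x* is a saddle point.

saddle


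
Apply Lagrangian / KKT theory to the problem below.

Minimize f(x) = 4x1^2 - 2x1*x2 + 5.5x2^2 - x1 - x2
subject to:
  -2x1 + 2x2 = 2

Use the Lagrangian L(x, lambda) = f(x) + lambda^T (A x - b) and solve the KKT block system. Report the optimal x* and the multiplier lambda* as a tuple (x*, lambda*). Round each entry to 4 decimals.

Form the Lagrangian:
  L(x, lambda) = (1/2) x^T Q x + c^T x + lambda^T (A x - b)
Stationarity (grad_x L = 0): Q x + c + A^T lambda = 0.
Primal feasibility: A x = b.

This gives the KKT block system:
  [ Q   A^T ] [ x     ]   [-c ]
  [ A    0  ] [ lambda ] = [ b ]

Solving the linear system:
  x*      = (-0.4667, 0.5333)
  lambda* = (-2.9)
  f(x*)   = 2.8667

x* = (-0.4667, 0.5333), lambda* = (-2.9)


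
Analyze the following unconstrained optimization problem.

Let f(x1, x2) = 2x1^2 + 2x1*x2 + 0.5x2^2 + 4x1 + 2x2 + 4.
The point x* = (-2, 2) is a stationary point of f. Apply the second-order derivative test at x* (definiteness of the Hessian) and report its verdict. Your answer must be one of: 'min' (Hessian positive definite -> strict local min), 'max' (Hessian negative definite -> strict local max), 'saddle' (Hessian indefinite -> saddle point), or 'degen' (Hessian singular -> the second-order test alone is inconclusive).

Compute the Hessian H = grad^2 f:
  H = [[4, 2], [2, 1]]
Verify stationarity: grad f(x*) = H x* + g = (0, 0).
Eigenvalues of H: 0, 5.
H has a zero eigenvalue (singular; positive semidefinite but not definite), so H is neither positive definite, negative definite, nor indefinite. The second-order test alone is inconclusive -> degen.
(Indeed, f is constant along the null direction of H through x*, so x* is not a strict local extremum.)

degen


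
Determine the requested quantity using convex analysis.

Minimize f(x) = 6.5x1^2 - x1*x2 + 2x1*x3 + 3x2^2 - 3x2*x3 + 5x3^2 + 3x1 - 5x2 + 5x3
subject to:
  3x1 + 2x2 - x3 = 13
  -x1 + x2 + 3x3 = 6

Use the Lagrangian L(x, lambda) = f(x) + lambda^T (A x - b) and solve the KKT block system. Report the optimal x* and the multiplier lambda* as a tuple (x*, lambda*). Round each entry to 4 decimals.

Form the Lagrangian:
  L(x, lambda) = (1/2) x^T Q x + c^T x + lambda^T (A x - b)
Stationarity (grad_x L = 0): Q x + c + A^T lambda = 0.
Primal feasibility: A x = b.

This gives the KKT block system:
  [ Q   A^T ] [ x     ]   [-c ]
  [ A    0  ] [ lambda ] = [ b ]

Solving the linear system:
  x*      = (1.4952, 4.7198, 0.9251)
  lambda* = (-7.7232, -3.6018)
  f(x*)   = 53.7623

x* = (1.4952, 4.7198, 0.9251), lambda* = (-7.7232, -3.6018)


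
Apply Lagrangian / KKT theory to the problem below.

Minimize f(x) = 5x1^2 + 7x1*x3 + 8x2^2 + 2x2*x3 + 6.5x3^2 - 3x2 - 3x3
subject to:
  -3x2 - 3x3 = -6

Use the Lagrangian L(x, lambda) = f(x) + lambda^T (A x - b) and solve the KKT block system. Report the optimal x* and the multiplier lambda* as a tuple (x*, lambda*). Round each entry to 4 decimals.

Form the Lagrangian:
  L(x, lambda) = (1/2) x^T Q x + c^T x + lambda^T (A x - b)
Stationarity (grad_x L = 0): Q x + c + A^T lambda = 0.
Primal feasibility: A x = b.

This gives the KKT block system:
  [ Q   A^T ] [ x     ]   [-c ]
  [ A    0  ] [ lambda ] = [ b ]

Solving the linear system:
  x*      = (-0.9751, 0.607, 1.393)
  lambda* = (3.1658)
  f(x*)   = 6.4975

x* = (-0.9751, 0.607, 1.393), lambda* = (3.1658)


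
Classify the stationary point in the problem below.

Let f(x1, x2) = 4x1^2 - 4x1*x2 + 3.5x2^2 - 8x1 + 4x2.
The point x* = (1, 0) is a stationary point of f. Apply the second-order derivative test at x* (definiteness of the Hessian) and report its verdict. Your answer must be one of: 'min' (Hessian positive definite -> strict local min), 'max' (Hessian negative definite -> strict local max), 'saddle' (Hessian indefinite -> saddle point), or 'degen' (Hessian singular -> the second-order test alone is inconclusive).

Compute the Hessian H = grad^2 f:
  H = [[8, -4], [-4, 7]]
Verify stationarity: grad f(x*) = H x* + g = (0, 0).
Eigenvalues of H: 3.4689, 11.5311.
Both eigenvalues > 0, so H is positive definite -> x* is a strict local min.

min


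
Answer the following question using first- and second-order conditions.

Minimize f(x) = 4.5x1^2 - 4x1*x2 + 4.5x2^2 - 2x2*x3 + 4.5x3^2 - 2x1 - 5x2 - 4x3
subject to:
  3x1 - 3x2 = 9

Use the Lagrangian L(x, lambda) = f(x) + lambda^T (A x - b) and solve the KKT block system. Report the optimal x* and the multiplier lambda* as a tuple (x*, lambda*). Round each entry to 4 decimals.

Form the Lagrangian:
  L(x, lambda) = (1/2) x^T Q x + c^T x + lambda^T (A x - b)
Stationarity (grad_x L = 0): Q x + c + A^T lambda = 0.
Primal feasibility: A x = b.

This gives the KKT block system:
  [ Q   A^T ] [ x     ]   [-c ]
  [ A    0  ] [ lambda ] = [ b ]

Solving the linear system:
  x*      = (2.2558, -0.7442, 0.2791)
  lambda* = (-7.093)
  f(x*)   = 30.9651

x* = (2.2558, -0.7442, 0.2791), lambda* = (-7.093)


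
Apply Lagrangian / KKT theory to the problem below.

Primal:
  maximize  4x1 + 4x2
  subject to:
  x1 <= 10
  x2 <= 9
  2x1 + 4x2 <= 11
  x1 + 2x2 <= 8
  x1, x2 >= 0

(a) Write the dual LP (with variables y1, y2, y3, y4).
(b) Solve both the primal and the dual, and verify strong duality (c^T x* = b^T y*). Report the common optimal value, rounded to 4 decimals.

The standard primal-dual pair for 'max c^T x s.t. A x <= b, x >= 0' is:
  Dual:  min b^T y  s.t.  A^T y >= c,  y >= 0.

So the dual LP is:
  minimize  10y1 + 9y2 + 11y3 + 8y4
  subject to:
    y1 + 2y3 + y4 >= 4
    y2 + 4y3 + 2y4 >= 4
    y1, y2, y3, y4 >= 0

Solving the primal: x* = (5.5, 0).
  primal value c^T x* = 22.
Solving the dual: y* = (0, 0, 2, 0).
  dual value b^T y* = 22.
Strong duality: c^T x* = b^T y*. Confirmed.

22


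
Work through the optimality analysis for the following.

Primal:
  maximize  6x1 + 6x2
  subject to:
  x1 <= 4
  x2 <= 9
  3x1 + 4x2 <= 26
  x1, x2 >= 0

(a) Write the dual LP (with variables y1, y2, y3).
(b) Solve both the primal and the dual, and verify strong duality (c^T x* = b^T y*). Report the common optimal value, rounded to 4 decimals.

The standard primal-dual pair for 'max c^T x s.t. A x <= b, x >= 0' is:
  Dual:  min b^T y  s.t.  A^T y >= c,  y >= 0.

So the dual LP is:
  minimize  4y1 + 9y2 + 26y3
  subject to:
    y1 + 3y3 >= 6
    y2 + 4y3 >= 6
    y1, y2, y3 >= 0

Solving the primal: x* = (4, 3.5).
  primal value c^T x* = 45.
Solving the dual: y* = (1.5, 0, 1.5).
  dual value b^T y* = 45.
Strong duality: c^T x* = b^T y*. Confirmed.

45


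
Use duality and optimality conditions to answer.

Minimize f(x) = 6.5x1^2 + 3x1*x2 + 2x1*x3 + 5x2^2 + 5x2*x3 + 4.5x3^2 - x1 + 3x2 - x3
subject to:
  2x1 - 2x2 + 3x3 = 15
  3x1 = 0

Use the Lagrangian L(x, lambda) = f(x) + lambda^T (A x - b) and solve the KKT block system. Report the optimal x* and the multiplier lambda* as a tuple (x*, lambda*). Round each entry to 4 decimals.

Form the Lagrangian:
  L(x, lambda) = (1/2) x^T Q x + c^T x + lambda^T (A x - b)
Stationarity (grad_x L = 0): Q x + c + A^T lambda = 0.
Primal feasibility: A x = b.

This gives the KKT block system:
  [ Q   A^T ] [ x     ]   [-c ]
  [ A    0  ] [ lambda ] = [ b ]

Solving the linear system:
  x*      = (0, -2.7742, 3.1505)
  lambda* = (-4.4946, 4.0036)
  f(x*)   = 27.9731

x* = (0, -2.7742, 3.1505), lambda* = (-4.4946, 4.0036)


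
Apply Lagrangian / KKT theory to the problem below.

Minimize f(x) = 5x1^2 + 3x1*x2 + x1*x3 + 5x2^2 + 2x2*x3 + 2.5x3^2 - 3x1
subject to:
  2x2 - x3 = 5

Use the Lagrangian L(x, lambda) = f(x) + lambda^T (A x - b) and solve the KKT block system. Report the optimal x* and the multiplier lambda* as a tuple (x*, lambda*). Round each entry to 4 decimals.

Form the Lagrangian:
  L(x, lambda) = (1/2) x^T Q x + c^T x + lambda^T (A x - b)
Stationarity (grad_x L = 0): Q x + c + A^T lambda = 0.
Primal feasibility: A x = b.

This gives the KKT block system:
  [ Q   A^T ] [ x     ]   [-c ]
  [ A    0  ] [ lambda ] = [ b ]

Solving the linear system:
  x*      = (0.0113, 1.5775, -1.8451)
  lambda* = (-6.0592)
  f(x*)   = 15.131

x* = (0.0113, 1.5775, -1.8451), lambda* = (-6.0592)


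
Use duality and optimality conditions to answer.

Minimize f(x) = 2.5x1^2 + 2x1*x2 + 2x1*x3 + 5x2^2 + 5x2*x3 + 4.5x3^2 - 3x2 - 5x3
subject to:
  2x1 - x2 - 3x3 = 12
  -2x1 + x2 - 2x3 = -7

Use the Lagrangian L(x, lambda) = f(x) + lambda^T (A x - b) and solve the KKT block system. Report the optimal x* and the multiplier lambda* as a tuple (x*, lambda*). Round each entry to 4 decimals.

Form the Lagrangian:
  L(x, lambda) = (1/2) x^T Q x + c^T x + lambda^T (A x - b)
Stationarity (grad_x L = 0): Q x + c + A^T lambda = 0.
Primal feasibility: A x = b.

This gives the KKT block system:
  [ Q   A^T ] [ x     ]   [-c ]
  [ A    0  ] [ lambda ] = [ b ]

Solving the linear system:
  x*      = (4.0755, -0.8491, -1)
  lambda* = (-5.3547, 2.9849)
  f(x*)   = 46.3491

x* = (4.0755, -0.8491, -1), lambda* = (-5.3547, 2.9849)


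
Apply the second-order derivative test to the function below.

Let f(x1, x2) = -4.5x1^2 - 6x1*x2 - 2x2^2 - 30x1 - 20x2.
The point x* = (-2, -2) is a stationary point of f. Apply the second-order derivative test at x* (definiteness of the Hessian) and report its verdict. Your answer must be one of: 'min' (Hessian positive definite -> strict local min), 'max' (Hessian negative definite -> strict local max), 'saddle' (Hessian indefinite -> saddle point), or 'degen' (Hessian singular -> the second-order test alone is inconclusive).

Compute the Hessian H = grad^2 f:
  H = [[-9, -6], [-6, -4]]
Verify stationarity: grad f(x*) = H x* + g = (0, 0).
Eigenvalues of H: -13, 0.
H has a zero eigenvalue (singular; negative semidefinite but not definite), so H is neither positive definite, negative definite, nor indefinite. The second-order test alone is inconclusive -> degen.
(Indeed, f is constant along the null direction of H through x*, so x* is not a strict local extremum.)

degen


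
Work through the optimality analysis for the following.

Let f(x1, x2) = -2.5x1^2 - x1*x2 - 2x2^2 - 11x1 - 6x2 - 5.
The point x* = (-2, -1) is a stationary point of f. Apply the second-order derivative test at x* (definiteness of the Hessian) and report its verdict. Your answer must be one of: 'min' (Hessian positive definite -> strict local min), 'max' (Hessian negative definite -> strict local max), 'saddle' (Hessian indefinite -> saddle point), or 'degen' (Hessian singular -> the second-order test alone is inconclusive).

Compute the Hessian H = grad^2 f:
  H = [[-5, -1], [-1, -4]]
Verify stationarity: grad f(x*) = H x* + g = (0, 0).
Eigenvalues of H: -5.618, -3.382.
Both eigenvalues < 0, so H is negative definite -> x* is a strict local max.

max


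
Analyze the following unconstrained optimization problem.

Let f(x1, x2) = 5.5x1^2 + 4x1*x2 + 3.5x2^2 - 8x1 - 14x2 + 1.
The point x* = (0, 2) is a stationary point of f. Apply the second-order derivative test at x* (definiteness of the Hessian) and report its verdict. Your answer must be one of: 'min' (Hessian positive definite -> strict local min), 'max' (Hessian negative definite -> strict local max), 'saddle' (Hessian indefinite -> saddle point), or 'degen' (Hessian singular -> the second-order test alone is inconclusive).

Compute the Hessian H = grad^2 f:
  H = [[11, 4], [4, 7]]
Verify stationarity: grad f(x*) = H x* + g = (0, 0).
Eigenvalues of H: 4.5279, 13.4721.
Both eigenvalues > 0, so H is positive definite -> x* is a strict local min.

min


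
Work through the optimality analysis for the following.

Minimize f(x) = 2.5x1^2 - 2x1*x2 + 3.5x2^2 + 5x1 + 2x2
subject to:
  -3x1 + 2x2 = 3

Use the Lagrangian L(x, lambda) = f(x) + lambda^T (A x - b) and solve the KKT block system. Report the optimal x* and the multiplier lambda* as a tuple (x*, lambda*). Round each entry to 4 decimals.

Form the Lagrangian:
  L(x, lambda) = (1/2) x^T Q x + c^T x + lambda^T (A x - b)
Stationarity (grad_x L = 0): Q x + c + A^T lambda = 0.
Primal feasibility: A x = b.

This gives the KKT block system:
  [ Q   A^T ] [ x     ]   [-c ]
  [ A    0  ] [ lambda ] = [ b ]

Solving the linear system:
  x*      = (-1.4068, -0.6102)
  lambda* = (-0.2712)
  f(x*)   = -3.7203

x* = (-1.4068, -0.6102), lambda* = (-0.2712)
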